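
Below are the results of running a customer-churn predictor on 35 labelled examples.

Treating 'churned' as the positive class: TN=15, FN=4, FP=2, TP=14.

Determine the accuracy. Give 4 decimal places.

0.8286

Accuracy = (TP+TN)/N = (14+15)/35 = 0.8286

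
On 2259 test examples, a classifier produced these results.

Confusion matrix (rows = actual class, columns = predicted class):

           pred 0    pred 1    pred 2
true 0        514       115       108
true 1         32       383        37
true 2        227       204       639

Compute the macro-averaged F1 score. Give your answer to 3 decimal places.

0.678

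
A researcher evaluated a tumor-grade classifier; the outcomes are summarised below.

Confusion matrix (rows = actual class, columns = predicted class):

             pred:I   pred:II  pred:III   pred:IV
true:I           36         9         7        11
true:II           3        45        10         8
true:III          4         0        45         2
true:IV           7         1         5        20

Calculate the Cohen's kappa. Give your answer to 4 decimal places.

0.5780

Observed agreement pₒ = trace/N = 146/213 = 0.68545
Expected agreement pₑ = Σ (rowᵢ·colᵢ)/N² = (63·50 + 66·55 + 51·67 + 33·41)/213² = 0.25458
κ = (pₒ − pₑ)/(1 − pₑ) = (0.68545 − 0.25458)/(1 − 0.25458) = 0.5780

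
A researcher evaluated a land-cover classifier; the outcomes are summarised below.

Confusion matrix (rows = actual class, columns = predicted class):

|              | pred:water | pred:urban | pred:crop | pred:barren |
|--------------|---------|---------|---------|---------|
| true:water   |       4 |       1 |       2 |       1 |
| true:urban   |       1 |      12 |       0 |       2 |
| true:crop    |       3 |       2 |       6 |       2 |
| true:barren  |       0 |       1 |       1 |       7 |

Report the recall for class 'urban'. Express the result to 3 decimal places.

Take TP from the diagonal, FP from the rest of the 'urban' prediction marginal, FN from the rest of the 'urban' actual marginal.
recall = TP/(TP+FN).
urban: TP=12, FN=1+0+2=3 → 12/15 = 0.8000

0.800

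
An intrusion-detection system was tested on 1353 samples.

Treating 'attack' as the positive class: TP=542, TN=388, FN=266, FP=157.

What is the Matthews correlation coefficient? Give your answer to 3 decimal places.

0.376

MCC = (TP·TN − FP·FN) / √((TP+FP)(TP+FN)(TN+FP)(TN+FN))
Numerator = 542·388 − 157·266 = 168534
Denominator = √(699·808·545·654) = √201308812560 = 448674.5063
MCC = 168534 / 448674.5063 = 0.376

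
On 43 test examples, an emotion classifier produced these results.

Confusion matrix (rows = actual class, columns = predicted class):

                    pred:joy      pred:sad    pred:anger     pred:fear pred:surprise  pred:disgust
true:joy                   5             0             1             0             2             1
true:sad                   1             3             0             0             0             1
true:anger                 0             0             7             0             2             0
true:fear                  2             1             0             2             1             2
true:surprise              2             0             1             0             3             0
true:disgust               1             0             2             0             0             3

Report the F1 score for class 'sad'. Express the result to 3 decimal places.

One-vs-rest for 'sad': TP = diagonal; FP = other classes predicted 'sad'; FN = 'sad' predicted as other.
F1 score = 2·TP/(2·TP+FP+FN).
sad: TP=3, FP=0+0+1+0+0=1, FN=1+0+0+0+1=2 → 6/9 = 0.6667

0.667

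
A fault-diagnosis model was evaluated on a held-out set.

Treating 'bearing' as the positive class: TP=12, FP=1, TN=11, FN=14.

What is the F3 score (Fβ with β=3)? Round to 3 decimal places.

0.486

Fβ = (1+β²)·TP / ((1+β²)·TP + β²·FN + FP), with β²=9
= 10·12 / (10·12 + 9·14 + 1) = 0.486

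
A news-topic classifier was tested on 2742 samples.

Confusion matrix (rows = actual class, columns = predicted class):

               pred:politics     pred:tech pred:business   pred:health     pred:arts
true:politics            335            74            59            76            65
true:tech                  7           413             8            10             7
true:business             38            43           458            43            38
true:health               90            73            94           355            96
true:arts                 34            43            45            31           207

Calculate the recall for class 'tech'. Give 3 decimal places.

Treat 'tech' as positive and all other classes as negative.
recall = TP/(TP+FN).
tech: TP=413, FN=7+8+10+7=32 → 413/445 = 0.9281

0.928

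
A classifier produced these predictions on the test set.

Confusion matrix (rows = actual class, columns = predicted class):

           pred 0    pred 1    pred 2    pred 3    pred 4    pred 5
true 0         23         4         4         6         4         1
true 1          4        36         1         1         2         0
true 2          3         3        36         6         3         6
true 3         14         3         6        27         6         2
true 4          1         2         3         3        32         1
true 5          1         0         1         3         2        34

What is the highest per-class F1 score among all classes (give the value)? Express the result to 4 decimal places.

0.8000

Per-class F1 score (2·TP/(2·TP+FP+FN)):
  0: TP=23, FP=4+3+14+1+1=23, FN=4+4+6+4+1=19 → 46/88 = 0.52273
  1: TP=36, FP=4+3+3+2+0=12, FN=4+1+1+2+0=8 → 72/92 = 0.78261
  2: TP=36, FP=4+1+6+3+1=15, FN=3+3+6+3+6=21 → 72/108 = 0.66667
  3: TP=27, FP=6+1+6+3+3=19, FN=14+3+6+6+2=31 → 54/104 = 0.51923
  4: TP=32, FP=4+2+3+6+2=17, FN=1+2+3+3+1=10 → 64/91 = 0.70330
  5: TP=34, FP=1+0+6+2+1=10, FN=1+0+1+3+2=7 → 68/85 = 0.80000
Highest is class '5' with F1 score = 0.8000.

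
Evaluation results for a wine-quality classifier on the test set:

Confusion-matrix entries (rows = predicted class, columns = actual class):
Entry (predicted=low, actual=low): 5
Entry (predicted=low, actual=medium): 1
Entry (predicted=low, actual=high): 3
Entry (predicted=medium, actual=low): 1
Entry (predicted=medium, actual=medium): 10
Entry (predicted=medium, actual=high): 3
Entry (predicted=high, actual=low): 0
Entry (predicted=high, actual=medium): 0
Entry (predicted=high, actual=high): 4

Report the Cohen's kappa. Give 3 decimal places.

0.551

Observed agreement pₒ = trace/N = 19/27 = 0.7037
Expected agreement pₑ = Σ (rowᵢ·colᵢ)/N² = (6·9 + 11·14 + 10·4)/27² = 0.3402
κ = (pₒ − pₑ)/(1 − pₑ) = (0.7037 − 0.3402)/(1 − 0.3402) = 0.551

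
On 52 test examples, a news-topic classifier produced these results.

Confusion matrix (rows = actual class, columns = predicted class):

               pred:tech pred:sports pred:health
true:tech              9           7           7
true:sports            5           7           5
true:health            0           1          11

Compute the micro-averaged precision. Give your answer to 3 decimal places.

Micro-averaging pools counts across classes: ΣTP=27, ΣFP=25, ΣFN=25.
Micro-precision = TP/(TP+FP) on pooled counts = 0.519 (equals overall accuracy in single-label multiclass).

0.519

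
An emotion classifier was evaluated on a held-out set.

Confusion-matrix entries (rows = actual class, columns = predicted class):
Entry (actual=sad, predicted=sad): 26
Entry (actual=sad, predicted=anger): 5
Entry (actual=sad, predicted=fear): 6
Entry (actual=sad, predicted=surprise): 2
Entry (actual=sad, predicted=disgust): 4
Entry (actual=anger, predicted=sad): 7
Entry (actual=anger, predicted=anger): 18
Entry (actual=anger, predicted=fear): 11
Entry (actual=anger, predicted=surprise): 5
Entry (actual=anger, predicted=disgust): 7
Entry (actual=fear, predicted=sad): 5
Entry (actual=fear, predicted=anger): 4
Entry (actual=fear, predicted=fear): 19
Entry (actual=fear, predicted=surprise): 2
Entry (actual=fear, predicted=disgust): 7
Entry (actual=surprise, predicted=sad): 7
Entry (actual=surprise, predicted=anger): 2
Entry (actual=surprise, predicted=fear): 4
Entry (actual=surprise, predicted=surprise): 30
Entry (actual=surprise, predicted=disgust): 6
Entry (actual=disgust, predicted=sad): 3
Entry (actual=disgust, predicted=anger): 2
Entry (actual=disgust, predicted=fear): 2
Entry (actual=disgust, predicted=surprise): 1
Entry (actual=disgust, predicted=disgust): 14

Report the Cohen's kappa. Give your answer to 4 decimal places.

0.4224

Observed agreement pₒ = trace/N = 107/199 = 0.53769
Expected agreement pₑ = Σ (rowᵢ·colᵢ)/N² = (43·48 + 48·31 + 37·42 + 49·40 + 22·38)/199² = 0.19954
κ = (pₒ − pₑ)/(1 − pₑ) = (0.53769 − 0.19954)/(1 − 0.19954) = 0.4224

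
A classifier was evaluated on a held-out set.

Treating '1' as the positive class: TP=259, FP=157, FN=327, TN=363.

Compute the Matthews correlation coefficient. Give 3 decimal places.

0.144

MCC = (TP·TN − FP·FN) / √((TP+FP)(TP+FN)(TN+FP)(TN+FN))
Numerator = 259·363 − 157·327 = 42678
Denominator = √(416·586·520·690) = √87466828800 = 295747.9143
MCC = 42678 / 295747.9143 = 0.144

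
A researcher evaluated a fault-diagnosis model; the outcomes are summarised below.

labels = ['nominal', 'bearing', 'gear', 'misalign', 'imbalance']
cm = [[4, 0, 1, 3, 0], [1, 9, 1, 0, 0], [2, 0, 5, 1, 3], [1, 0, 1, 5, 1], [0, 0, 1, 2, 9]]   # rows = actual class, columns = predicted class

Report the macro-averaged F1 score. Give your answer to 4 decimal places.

0.6293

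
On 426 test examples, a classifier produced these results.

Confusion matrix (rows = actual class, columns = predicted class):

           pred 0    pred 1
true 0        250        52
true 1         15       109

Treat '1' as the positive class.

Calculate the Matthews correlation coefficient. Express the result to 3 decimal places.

MCC = (TP·TN − FP·FN) / √((TP+FP)(TP+FN)(TN+FP)(TN+FN))
Numerator = 109·250 − 52·15 = 26470
Denominator = √(161·124·302·265) = √1597718920 = 39971.4763
MCC = 26470 / 39971.4763 = 0.662

0.662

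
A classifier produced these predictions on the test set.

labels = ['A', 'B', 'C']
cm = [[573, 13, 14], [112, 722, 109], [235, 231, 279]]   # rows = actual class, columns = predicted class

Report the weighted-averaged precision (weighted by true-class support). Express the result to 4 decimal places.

Per-class precision (TP/(TP+FP)):
  A: TP=573, FP=112+235=347 → 573/920 = 0.62283
  B: TP=722, FP=13+231=244 → 722/966 = 0.74741
  C: TP=279, FP=14+109=123 → 279/402 = 0.69403
Weighted-precision = Σ (supportᵢ/N)·precisionᵢ with N=2288: (600/2288)·0.62283 + (943/2288)·0.74741 + (745/2288)·0.69403 = 0.6974

0.6974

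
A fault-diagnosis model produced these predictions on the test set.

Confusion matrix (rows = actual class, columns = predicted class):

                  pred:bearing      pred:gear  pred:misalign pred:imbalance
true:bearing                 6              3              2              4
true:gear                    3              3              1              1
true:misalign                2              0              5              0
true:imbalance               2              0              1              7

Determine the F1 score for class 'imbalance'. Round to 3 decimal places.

Treat 'imbalance' as positive and all other classes as negative.
F1 score = 2·TP/(2·TP+FP+FN).
imbalance: TP=7, FP=4+1+0=5, FN=2+0+1=3 → 14/22 = 0.6364

0.636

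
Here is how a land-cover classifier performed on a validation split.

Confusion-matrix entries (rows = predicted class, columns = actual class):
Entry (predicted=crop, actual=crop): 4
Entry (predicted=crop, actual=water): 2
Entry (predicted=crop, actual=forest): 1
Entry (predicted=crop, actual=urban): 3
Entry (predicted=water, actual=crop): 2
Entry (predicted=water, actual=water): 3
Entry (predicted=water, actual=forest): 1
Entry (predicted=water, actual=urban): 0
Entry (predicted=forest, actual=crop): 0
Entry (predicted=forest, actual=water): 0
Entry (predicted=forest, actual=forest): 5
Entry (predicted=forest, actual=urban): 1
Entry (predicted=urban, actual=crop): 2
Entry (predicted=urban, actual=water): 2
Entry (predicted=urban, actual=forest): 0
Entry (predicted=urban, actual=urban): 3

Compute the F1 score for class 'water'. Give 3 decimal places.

0.462

F1 score = 2·TP/(2·TP+FP+FN).
water: TP=3, FP=2+1+0=3, FN=2+0+2=4 → 6/13 = 0.4615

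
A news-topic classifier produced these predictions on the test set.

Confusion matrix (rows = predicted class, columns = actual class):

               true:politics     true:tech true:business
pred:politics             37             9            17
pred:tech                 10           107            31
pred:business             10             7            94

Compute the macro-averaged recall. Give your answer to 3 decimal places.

0.727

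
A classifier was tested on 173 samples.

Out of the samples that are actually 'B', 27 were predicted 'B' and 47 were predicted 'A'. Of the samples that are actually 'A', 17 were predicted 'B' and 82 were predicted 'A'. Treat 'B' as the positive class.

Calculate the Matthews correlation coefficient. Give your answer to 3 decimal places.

0.219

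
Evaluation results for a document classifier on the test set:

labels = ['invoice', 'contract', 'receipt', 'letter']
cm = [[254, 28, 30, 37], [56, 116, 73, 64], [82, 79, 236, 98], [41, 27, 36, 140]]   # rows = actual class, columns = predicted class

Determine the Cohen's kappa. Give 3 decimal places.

Observed agreement pₒ = trace/N = 746/1397 = 0.5340
Expected agreement pₑ = Σ (rowᵢ·colᵢ)/N² = (349·433 + 309·250 + 495·375 + 244·339)/1397² = 0.2545
κ = (pₒ − pₑ)/(1 − pₑ) = (0.5340 − 0.2545)/(1 − 0.2545) = 0.375

0.375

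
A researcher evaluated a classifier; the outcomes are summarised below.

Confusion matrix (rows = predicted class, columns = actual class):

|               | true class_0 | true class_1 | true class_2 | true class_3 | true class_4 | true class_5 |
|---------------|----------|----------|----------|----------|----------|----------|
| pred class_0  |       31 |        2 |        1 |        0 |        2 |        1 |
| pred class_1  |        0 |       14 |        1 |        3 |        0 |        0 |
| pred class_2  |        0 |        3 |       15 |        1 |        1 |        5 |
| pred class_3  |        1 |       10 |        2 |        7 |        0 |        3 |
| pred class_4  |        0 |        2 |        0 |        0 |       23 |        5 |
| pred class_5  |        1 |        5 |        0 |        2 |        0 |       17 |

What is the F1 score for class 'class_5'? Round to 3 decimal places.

0.607

One-vs-rest for 'class_5': TP = diagonal; FP = other classes predicted 'class_5'; FN = 'class_5' predicted as other.
F1 score = 2·TP/(2·TP+FP+FN).
class_5: TP=17, FP=1+5+0+2+0=8, FN=1+0+5+3+5=14 → 34/56 = 0.6071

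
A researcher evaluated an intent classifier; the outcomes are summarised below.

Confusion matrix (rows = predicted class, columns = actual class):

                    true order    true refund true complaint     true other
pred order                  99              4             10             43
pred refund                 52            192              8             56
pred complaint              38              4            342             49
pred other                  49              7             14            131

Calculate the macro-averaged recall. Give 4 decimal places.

Per-class recall (TP/(TP+FN)):
  order: TP=99, FN=52+38+49=139 → 99/238 = 0.41597
  refund: TP=192, FN=4+4+7=15 → 192/207 = 0.92754
  complaint: TP=342, FN=10+8+14=32 → 342/374 = 0.91444
  other: TP=131, FN=43+56+49=148 → 131/279 = 0.46953
Macro-recall = mean = (0.41597 + 0.92754 + 0.91444 + 0.46953) / 4 = 0.6819

0.6819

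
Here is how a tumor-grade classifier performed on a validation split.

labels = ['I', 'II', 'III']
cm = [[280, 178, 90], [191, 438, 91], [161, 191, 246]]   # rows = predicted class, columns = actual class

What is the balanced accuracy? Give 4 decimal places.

0.5206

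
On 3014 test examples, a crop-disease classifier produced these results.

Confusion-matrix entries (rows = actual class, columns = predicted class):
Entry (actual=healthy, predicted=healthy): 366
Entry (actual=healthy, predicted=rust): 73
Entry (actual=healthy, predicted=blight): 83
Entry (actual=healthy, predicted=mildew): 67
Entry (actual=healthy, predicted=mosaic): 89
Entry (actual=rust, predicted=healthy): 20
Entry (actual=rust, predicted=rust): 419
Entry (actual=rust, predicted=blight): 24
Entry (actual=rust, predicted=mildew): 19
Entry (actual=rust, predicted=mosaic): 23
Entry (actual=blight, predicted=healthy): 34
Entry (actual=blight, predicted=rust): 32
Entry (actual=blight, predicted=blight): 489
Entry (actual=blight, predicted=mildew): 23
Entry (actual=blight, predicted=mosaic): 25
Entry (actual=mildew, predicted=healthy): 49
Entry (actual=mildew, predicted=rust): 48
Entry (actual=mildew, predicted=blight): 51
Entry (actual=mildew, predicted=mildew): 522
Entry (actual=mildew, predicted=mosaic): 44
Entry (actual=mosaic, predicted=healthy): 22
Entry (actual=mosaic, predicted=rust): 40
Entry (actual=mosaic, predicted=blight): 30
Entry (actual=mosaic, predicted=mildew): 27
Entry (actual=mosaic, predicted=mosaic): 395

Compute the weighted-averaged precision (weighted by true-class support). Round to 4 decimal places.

0.7318

Per-class precision (TP/(TP+FP)):
  healthy: TP=366, FP=20+34+49+22=125 → 366/491 = 0.74542
  rust: TP=419, FP=73+32+48+40=193 → 419/612 = 0.68464
  blight: TP=489, FP=83+24+51+30=188 → 489/677 = 0.72230
  mildew: TP=522, FP=67+19+23+27=136 → 522/658 = 0.79331
  mosaic: TP=395, FP=89+23+25+44=181 → 395/576 = 0.68576
Weighted-precision = Σ (supportᵢ/N)·precisionᵢ with N=3014: (678/3014)·0.74542 + (505/3014)·0.68464 + (603/3014)·0.72230 + (714/3014)·0.79331 + (514/3014)·0.68576 = 0.7318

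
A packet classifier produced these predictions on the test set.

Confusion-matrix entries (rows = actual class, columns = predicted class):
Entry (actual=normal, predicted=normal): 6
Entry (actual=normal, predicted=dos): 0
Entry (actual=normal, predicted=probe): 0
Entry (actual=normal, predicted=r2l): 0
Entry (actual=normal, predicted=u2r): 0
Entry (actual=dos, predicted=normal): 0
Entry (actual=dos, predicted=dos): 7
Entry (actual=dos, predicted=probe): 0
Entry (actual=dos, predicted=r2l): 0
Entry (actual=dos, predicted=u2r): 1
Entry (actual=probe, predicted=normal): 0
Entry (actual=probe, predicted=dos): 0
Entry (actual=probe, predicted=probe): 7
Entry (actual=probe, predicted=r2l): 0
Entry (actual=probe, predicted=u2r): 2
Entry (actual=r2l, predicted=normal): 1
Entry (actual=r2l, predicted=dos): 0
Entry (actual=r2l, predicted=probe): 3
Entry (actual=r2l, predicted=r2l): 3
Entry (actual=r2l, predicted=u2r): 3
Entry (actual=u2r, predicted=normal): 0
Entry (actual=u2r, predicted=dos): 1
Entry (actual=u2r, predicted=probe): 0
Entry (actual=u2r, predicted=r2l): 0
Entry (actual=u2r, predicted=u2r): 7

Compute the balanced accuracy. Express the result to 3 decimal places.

0.766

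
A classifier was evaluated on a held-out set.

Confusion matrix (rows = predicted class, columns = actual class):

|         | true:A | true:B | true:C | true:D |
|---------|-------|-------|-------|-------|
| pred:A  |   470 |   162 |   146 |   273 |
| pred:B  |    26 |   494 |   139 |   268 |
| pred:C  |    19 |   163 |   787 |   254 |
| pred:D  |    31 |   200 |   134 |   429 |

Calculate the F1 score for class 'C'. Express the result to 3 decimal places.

0.648

One-vs-rest for 'C': TP = diagonal; FP = other classes predicted 'C'; FN = 'C' predicted as other.
F1 score = 2·TP/(2·TP+FP+FN).
C: TP=787, FP=19+163+254=436, FN=146+139+134=419 → 1574/2429 = 0.6480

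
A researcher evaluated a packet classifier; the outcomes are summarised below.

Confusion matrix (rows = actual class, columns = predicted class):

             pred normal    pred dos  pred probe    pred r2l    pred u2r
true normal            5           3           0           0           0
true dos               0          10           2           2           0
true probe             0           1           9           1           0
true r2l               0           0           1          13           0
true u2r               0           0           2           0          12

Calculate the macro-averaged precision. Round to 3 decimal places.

0.834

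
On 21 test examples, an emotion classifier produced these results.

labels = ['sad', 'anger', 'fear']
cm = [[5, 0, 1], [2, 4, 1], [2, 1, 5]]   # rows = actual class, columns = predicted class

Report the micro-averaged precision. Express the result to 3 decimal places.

Micro-averaging pools counts across classes: ΣTP=14, ΣFP=7, ΣFN=7.
Micro-precision = TP/(TP+FP) on pooled counts = 0.667 (equals overall accuracy in single-label multiclass).

0.667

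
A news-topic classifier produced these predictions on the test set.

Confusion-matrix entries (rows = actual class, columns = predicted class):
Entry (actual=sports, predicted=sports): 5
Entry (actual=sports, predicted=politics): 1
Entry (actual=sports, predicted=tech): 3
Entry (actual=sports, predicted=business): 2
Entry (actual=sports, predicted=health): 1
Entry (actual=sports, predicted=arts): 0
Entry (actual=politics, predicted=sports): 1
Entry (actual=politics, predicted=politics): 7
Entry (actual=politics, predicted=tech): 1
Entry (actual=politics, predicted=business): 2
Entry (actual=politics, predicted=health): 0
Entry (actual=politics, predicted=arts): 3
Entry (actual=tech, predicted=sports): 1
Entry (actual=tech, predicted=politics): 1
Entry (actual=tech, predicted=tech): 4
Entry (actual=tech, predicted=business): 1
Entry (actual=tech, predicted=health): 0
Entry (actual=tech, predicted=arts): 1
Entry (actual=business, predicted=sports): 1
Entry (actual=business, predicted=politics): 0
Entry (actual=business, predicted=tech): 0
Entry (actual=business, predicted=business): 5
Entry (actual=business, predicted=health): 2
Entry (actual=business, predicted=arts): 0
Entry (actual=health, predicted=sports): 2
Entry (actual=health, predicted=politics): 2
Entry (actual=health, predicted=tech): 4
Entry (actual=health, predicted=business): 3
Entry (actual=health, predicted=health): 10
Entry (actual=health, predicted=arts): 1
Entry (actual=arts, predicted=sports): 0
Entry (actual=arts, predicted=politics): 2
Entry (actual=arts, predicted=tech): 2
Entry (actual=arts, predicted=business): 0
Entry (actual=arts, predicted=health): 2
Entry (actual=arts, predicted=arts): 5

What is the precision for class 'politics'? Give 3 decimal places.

0.538

Take TP from the diagonal, FP from the rest of the 'politics' prediction marginal, FN from the rest of the 'politics' actual marginal.
precision = TP/(TP+FP).
politics: TP=7, FP=1+1+0+2+2=6 → 7/13 = 0.5385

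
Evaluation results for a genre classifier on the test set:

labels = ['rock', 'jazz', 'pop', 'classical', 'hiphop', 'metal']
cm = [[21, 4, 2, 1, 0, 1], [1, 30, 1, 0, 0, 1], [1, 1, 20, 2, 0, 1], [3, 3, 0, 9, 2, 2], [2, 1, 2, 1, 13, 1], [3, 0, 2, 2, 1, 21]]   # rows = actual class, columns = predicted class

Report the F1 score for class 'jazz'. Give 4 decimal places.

0.8333

One-vs-rest for 'jazz': TP = diagonal; FP = other classes predicted 'jazz'; FN = 'jazz' predicted as other.
F1 score = 2·TP/(2·TP+FP+FN).
jazz: TP=30, FP=4+1+3+1+0=9, FN=1+1+0+0+1=3 → 60/72 = 0.83333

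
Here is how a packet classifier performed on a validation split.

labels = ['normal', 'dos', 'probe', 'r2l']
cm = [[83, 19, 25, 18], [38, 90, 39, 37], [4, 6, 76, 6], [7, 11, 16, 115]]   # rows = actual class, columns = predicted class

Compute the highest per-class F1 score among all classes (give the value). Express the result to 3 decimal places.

0.708

Per-class F1 score (2·TP/(2·TP+FP+FN)):
  normal: TP=83, FP=38+4+7=49, FN=19+25+18=62 → 166/277 = 0.5993
  dos: TP=90, FP=19+6+11=36, FN=38+39+37=114 → 180/330 = 0.5455
  probe: TP=76, FP=25+39+16=80, FN=4+6+6=16 → 152/248 = 0.6129
  r2l: TP=115, FP=18+37+6=61, FN=7+11+16=34 → 230/325 = 0.7077
Highest is class 'r2l' with F1 score = 0.708.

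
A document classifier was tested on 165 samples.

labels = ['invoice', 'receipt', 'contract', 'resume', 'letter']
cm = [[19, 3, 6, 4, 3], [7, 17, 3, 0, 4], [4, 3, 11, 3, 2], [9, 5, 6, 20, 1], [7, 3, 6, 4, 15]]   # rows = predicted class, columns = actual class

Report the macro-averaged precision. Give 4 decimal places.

0.4972

Per-class precision (TP/(TP+FP)):
  invoice: TP=19, FP=3+6+4+3=16 → 19/35 = 0.54286
  receipt: TP=17, FP=7+3+0+4=14 → 17/31 = 0.54839
  contract: TP=11, FP=4+3+3+2=12 → 11/23 = 0.47826
  resume: TP=20, FP=9+5+6+1=21 → 20/41 = 0.48780
  letter: TP=15, FP=7+3+6+4=20 → 15/35 = 0.42857
Macro-precision = mean = (0.54286 + 0.54839 + 0.47826 + 0.48780 + 0.42857) / 5 = 0.4972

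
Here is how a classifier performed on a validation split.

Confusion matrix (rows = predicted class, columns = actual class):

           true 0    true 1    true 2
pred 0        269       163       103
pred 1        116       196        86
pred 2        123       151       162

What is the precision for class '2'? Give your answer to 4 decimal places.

0.3716

Treat '2' as positive and all other classes as negative.
precision = TP/(TP+FP).
2: TP=162, FP=123+151=274 → 162/436 = 0.37156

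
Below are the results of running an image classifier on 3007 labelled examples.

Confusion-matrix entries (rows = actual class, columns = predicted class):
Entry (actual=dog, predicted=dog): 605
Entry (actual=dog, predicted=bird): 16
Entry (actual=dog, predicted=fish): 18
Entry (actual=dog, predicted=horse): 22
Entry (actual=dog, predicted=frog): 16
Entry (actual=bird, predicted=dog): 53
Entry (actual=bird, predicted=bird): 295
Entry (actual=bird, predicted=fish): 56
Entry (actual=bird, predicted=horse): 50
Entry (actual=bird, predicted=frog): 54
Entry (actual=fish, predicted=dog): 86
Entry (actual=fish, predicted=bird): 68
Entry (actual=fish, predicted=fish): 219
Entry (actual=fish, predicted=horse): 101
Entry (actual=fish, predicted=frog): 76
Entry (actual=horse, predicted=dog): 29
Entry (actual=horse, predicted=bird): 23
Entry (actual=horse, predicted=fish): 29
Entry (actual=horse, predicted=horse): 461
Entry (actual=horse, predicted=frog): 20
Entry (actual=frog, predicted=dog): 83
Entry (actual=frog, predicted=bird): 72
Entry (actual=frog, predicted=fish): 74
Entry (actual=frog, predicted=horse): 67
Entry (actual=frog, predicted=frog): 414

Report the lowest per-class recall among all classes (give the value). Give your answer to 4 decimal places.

Per-class recall (TP/(TP+FN)):
  dog: TP=605, FN=16+18+22+16=72 → 605/677 = 0.89365
  bird: TP=295, FN=53+56+50+54=213 → 295/508 = 0.58071
  fish: TP=219, FN=86+68+101+76=331 → 219/550 = 0.39818
  horse: TP=461, FN=29+23+29+20=101 → 461/562 = 0.82028
  frog: TP=414, FN=83+72+74+67=296 → 414/710 = 0.58310
Lowest is class 'fish' with recall = 0.3982.

0.3982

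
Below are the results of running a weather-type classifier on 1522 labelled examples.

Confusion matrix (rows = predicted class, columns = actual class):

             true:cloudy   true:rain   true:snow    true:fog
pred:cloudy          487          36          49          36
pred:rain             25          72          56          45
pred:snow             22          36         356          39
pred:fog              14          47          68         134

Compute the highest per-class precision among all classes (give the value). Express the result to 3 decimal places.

0.801

Per-class precision (TP/(TP+FP)):
  cloudy: TP=487, FP=36+49+36=121 → 487/608 = 0.8010
  rain: TP=72, FP=25+56+45=126 → 72/198 = 0.3636
  snow: TP=356, FP=22+36+39=97 → 356/453 = 0.7859
  fog: TP=134, FP=14+47+68=129 → 134/263 = 0.5095
Highest is class 'cloudy' with precision = 0.801.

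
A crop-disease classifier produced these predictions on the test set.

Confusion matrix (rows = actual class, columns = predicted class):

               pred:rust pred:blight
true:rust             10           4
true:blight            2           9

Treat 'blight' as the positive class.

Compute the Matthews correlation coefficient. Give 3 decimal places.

MCC = (TP·TN − FP·FN) / √((TP+FP)(TP+FN)(TN+FP)(TN+FN))
Numerator = 9·10 − 4·2 = 82
Denominator = √(13·11·14·12) = √24024 = 154.9968
MCC = 82 / 154.9968 = 0.529

0.529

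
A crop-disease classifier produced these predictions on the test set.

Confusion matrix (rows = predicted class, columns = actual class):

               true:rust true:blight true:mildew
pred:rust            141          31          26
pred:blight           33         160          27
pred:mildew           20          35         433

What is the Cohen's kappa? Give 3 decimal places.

0.686

Observed agreement pₒ = trace/N = 734/906 = 0.8102
Expected agreement pₑ = Σ (rowᵢ·colᵢ)/N² = (194·198 + 226·220 + 486·488)/906² = 0.3963
κ = (pₒ − pₑ)/(1 − pₑ) = (0.8102 − 0.3963)/(1 − 0.3963) = 0.686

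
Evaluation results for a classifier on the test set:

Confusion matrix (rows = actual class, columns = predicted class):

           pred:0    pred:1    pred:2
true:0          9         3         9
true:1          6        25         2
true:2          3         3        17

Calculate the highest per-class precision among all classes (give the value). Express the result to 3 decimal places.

Per-class precision (TP/(TP+FP)):
  0: TP=9, FP=6+3=9 → 9/18 = 0.5000
  1: TP=25, FP=3+3=6 → 25/31 = 0.8065
  2: TP=17, FP=9+2=11 → 17/28 = 0.6071
Highest is class '1' with precision = 0.806.

0.806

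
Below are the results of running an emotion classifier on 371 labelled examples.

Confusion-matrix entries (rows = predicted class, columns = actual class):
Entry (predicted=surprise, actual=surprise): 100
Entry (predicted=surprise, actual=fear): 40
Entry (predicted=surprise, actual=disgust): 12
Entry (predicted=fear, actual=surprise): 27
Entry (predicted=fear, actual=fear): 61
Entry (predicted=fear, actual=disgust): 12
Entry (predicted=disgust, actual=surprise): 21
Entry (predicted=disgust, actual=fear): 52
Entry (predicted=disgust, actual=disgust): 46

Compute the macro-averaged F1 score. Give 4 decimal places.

0.5452

Per-class F1 score (2·TP/(2·TP+FP+FN)):
  surprise: TP=100, FP=40+12=52, FN=27+21=48 → 200/300 = 0.66667
  fear: TP=61, FP=27+12=39, FN=40+52=92 → 122/253 = 0.48221
  disgust: TP=46, FP=21+52=73, FN=12+12=24 → 92/189 = 0.48677
Macro-F1 score = mean = (0.66667 + 0.48221 + 0.48677) / 3 = 0.5452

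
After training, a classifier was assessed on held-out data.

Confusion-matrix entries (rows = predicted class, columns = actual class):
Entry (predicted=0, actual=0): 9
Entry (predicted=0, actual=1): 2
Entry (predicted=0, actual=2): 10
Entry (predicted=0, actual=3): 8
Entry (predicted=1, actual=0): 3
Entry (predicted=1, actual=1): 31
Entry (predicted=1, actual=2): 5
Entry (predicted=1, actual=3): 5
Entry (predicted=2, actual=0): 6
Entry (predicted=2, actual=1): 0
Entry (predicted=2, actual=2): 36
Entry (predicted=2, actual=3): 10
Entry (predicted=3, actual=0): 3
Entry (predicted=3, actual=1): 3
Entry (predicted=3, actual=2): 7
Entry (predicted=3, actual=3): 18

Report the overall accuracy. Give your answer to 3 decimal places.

Accuracy = trace / total = (9+31+36+18=94) / 156 = 94/156 = 0.603

0.603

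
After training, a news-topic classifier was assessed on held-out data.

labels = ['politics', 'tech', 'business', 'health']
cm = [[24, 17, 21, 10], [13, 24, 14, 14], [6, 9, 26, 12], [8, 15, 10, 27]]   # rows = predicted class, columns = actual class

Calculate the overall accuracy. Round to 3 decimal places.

Accuracy = trace / total = (24+24+26+27=101) / 250 = 101/250 = 0.404

0.404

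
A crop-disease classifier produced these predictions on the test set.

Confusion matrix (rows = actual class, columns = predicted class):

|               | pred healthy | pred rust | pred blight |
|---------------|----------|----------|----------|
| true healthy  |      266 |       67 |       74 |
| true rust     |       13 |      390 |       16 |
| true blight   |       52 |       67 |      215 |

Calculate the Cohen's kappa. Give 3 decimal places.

Observed agreement pₒ = trace/N = 871/1160 = 0.7509
Expected agreement pₑ = Σ (rowᵢ·colᵢ)/N² = (407·331 + 419·524 + 334·305)/1160² = 0.3390
κ = (pₒ − pₑ)/(1 − pₑ) = (0.7509 − 0.3390)/(1 − 0.3390) = 0.623

0.623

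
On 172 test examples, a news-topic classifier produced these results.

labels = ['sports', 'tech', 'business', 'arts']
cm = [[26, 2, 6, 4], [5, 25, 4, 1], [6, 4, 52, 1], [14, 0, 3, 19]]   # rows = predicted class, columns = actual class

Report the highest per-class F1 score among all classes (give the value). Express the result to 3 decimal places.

0.813

Per-class F1 score (2·TP/(2·TP+FP+FN)):
  sports: TP=26, FP=2+6+4=12, FN=5+6+14=25 → 52/89 = 0.5843
  tech: TP=25, FP=5+4+1=10, FN=2+4+0=6 → 50/66 = 0.7576
  business: TP=52, FP=6+4+1=11, FN=6+4+3=13 → 104/128 = 0.8125
  arts: TP=19, FP=14+0+3=17, FN=4+1+1=6 → 38/61 = 0.6230
Highest is class 'business' with F1 score = 0.813.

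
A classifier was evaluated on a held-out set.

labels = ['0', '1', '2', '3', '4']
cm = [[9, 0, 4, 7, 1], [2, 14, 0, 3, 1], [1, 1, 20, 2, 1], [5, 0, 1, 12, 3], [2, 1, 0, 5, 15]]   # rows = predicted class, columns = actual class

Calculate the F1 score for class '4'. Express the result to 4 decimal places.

0.6818

F1 score = 2·TP/(2·TP+FP+FN).
4: TP=15, FP=2+1+0+5=8, FN=1+1+1+3=6 → 30/44 = 0.68182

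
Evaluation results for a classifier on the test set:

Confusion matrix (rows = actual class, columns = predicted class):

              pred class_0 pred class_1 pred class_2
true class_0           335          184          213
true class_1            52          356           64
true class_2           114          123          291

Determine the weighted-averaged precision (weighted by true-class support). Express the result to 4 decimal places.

0.5851

Per-class precision (TP/(TP+FP)):
  class_0: TP=335, FP=52+114=166 → 335/501 = 0.66866
  class_1: TP=356, FP=184+123=307 → 356/663 = 0.53695
  class_2: TP=291, FP=213+64=277 → 291/568 = 0.51232
Weighted-precision = Σ (supportᵢ/N)·precisionᵢ with N=1732: (732/1732)·0.66866 + (472/1732)·0.53695 + (528/1732)·0.51232 = 0.5851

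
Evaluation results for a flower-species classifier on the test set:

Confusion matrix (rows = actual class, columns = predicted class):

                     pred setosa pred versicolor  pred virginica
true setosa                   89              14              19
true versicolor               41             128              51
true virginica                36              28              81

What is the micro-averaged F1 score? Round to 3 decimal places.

0.612

Micro-averaging pools counts across classes: ΣTP=298, ΣFP=189, ΣFN=189.
Micro-F1 score = 2·TP/(2·TP+FP+FN) on pooled counts = 0.612 (equals overall accuracy in single-label multiclass).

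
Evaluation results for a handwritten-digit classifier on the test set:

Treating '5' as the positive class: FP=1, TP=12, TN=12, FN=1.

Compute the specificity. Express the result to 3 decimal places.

0.923

Specificity = TN/(TN+FP) = 12/(12+1) = 0.923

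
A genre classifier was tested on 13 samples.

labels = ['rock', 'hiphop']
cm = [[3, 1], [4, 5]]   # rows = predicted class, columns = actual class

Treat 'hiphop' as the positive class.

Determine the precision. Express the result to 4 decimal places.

0.5556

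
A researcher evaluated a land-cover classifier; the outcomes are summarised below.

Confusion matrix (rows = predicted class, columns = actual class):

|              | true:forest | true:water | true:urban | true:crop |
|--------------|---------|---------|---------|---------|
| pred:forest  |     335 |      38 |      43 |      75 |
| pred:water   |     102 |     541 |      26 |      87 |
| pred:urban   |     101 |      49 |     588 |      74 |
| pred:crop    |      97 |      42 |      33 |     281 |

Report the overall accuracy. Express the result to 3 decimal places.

0.695

Accuracy = trace / total = (335+541+588+281=1745) / 2512 = 1745/2512 = 0.695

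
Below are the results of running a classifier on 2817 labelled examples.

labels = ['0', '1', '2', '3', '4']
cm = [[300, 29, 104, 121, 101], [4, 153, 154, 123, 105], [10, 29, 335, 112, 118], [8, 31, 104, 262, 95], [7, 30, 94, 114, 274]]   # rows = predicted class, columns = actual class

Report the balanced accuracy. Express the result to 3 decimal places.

Balanced accuracy = mean of per-class recall.
  0: recall = 300/329 = 0.9119
  1: recall = 153/272 = 0.5625
  2: recall = 335/791 = 0.4235
  3: recall = 262/732 = 0.3579
  4: recall = 274/693 = 0.3954
Mean = (0.9119 + 0.5625 + 0.4235 + 0.3579 + 0.3954) / 5 = 0.530

0.530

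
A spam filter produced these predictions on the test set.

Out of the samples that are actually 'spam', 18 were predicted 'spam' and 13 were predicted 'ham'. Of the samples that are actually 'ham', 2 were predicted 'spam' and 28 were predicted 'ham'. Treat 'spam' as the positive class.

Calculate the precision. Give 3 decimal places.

Precision = TP/(TP+FP) = 18/(18+2) = 18/20 = 0.900

0.900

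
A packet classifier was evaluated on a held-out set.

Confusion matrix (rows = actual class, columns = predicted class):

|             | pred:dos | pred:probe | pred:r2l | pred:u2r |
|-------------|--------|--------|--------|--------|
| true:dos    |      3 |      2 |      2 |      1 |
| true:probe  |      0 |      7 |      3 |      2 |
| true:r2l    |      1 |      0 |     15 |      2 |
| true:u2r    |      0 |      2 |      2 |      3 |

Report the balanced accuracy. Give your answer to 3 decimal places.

0.555

Balanced accuracy = mean of per-class recall.
  dos: recall = 3/8 = 0.3750
  probe: recall = 7/12 = 0.5833
  r2l: recall = 15/18 = 0.8333
  u2r: recall = 3/7 = 0.4286
Mean = (0.3750 + 0.5833 + 0.8333 + 0.4286) / 4 = 0.555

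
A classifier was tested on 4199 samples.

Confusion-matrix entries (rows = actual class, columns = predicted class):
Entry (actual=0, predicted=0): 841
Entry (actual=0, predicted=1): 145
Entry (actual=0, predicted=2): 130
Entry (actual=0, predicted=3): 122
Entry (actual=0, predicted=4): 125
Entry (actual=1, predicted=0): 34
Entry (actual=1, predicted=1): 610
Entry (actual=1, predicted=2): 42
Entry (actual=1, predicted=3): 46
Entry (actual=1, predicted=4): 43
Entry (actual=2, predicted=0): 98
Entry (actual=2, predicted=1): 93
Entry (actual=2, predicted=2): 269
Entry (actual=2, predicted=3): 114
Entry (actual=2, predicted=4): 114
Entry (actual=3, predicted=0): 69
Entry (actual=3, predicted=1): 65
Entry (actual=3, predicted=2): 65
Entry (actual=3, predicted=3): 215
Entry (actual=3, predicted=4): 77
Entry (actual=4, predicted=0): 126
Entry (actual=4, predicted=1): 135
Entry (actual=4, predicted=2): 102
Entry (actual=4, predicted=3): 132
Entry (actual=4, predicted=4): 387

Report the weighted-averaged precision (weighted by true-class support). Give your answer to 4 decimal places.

0.5626

Per-class precision (TP/(TP+FP)):
  0: TP=841, FP=34+98+69+126=327 → 841/1168 = 0.72003
  1: TP=610, FP=145+93+65+135=438 → 610/1048 = 0.58206
  2: TP=269, FP=130+42+65+102=339 → 269/608 = 0.44243
  3: TP=215, FP=122+46+114+132=414 → 215/629 = 0.34181
  4: TP=387, FP=125+43+114+77=359 → 387/746 = 0.51877
Weighted-precision = Σ (supportᵢ/N)·precisionᵢ with N=4199: (1363/4199)·0.72003 + (775/4199)·0.58206 + (688/4199)·0.44243 + (491/4199)·0.34181 + (882/4199)·0.51877 = 0.5626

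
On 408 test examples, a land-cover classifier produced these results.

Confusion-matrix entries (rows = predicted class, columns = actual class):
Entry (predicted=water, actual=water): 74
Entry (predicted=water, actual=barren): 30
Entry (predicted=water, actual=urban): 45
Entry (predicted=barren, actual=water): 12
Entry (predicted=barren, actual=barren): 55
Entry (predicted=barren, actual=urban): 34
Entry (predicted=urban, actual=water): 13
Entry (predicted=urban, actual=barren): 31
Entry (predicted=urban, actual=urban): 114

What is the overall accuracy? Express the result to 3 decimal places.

0.596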